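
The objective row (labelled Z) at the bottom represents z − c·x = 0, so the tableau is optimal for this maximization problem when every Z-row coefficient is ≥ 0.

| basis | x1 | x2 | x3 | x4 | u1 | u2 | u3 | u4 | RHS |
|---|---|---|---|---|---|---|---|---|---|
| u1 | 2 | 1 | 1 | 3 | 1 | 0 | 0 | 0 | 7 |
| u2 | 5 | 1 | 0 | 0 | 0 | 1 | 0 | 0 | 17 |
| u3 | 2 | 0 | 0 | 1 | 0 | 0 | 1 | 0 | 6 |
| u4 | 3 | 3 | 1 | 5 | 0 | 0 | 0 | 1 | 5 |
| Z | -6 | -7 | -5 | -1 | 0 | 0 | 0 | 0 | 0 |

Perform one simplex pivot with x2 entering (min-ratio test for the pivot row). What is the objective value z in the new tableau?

35/3

Ratio test on column x2 — row 1: 7/1 = 7; row 2: 17/1 = 17; row 3: entry 0 ≤ 0; row 4: 5/3 = 5/3. Minimum is 5/3 at row 4 (u4 leaves); pivot element 3.
Pivot on row 4; the Z-row RHS becomes 0 − (-7)·(5/3) = 35/3.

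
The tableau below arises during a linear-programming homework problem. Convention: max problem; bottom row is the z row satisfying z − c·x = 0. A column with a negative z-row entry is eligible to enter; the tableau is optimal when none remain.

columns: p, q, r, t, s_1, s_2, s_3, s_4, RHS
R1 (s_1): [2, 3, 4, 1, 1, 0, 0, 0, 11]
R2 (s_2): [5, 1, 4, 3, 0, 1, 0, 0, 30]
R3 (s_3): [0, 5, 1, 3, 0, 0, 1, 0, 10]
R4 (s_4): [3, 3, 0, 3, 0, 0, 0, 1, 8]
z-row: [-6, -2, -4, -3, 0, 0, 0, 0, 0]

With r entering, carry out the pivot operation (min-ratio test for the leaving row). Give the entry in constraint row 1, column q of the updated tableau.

Ratio test on column r — row 1: 11/4 = 11/4; row 2: 30/4 = 15/2; row 3: 10/1 = 10; row 4: entry 0 ≤ 0. Minimum is 11/4 at row 1 (s_1 leaves); pivot element 4.
Divide row 1 by 4; eliminate column r from the other rows.
In the new row 1, the q entry is the old entry divided by the pivot: 3/4 = 3/4.

3/4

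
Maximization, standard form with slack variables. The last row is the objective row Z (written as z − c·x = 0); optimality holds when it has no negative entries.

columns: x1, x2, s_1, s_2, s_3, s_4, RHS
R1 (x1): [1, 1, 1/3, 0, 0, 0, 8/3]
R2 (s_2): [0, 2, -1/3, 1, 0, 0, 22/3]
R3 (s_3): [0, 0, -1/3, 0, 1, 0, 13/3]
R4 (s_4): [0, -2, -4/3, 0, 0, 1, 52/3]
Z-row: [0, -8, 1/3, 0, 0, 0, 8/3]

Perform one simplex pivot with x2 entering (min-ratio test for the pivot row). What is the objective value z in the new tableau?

Ratio test on column x2 — row 1: (8/3)/1 = 8/3; row 2: (22/3)/2 = 11/3; row 3: entry 0 ≤ 0; row 4: entry -2 ≤ 0. Minimum is 8/3 at row 1 (x1 leaves); pivot element 1.
Pivot on row 1; the Z-row RHS becomes 8/3 − (-8)·(8/3) = 24.

24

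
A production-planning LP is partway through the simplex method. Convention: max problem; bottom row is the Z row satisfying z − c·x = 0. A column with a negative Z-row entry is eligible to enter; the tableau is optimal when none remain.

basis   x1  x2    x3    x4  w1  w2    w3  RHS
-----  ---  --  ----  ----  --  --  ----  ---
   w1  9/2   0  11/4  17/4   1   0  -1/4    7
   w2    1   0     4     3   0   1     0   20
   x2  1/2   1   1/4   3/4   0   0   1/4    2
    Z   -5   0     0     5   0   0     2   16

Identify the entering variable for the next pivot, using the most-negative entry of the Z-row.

x1

Negative Z-row entries: x1: -5.
The most negative is -5 in column x1, so x1 enters.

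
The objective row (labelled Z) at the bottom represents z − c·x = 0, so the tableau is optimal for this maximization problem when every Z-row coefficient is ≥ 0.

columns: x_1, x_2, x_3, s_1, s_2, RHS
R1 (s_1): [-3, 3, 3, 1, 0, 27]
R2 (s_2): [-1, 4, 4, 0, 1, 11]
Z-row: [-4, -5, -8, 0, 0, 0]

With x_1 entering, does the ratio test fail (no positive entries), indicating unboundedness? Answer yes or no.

Every constraint-row entry in column x_1 is ≤ 0, so increasing x_1 is unbounded.

yes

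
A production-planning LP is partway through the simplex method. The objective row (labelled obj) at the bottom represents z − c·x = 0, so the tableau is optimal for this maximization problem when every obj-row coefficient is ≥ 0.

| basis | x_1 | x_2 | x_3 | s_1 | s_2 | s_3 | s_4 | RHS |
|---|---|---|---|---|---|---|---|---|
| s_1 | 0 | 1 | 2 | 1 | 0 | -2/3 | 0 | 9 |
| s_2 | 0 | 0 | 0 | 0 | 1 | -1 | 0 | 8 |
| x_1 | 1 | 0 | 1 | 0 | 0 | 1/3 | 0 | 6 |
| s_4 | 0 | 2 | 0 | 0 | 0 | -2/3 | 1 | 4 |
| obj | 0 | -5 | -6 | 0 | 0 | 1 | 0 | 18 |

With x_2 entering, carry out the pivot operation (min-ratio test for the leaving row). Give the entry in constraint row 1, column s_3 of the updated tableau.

Ratio test on column x_2 — row 1: 9/1 = 9; row 2: entry 0 ≤ 0; row 3: entry 0 ≤ 0; row 4: 4/2 = 2. Minimum is 2 at row 4 (s_4 leaves); pivot element 2.
Divide row 4 by 2; eliminate column x_2 from the other rows.
Row 1 update in column s_3: -2/3 − 1·(-1/3) = -1/3.

-1/3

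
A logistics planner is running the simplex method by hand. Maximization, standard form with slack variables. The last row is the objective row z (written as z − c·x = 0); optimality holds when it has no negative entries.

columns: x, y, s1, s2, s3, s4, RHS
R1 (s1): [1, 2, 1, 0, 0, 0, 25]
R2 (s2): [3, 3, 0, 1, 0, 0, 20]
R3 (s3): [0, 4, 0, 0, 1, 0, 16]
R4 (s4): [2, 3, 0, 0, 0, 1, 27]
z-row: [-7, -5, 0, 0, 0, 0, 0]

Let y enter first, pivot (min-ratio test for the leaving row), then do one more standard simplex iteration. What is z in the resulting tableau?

Ratio test on column y — row 1: 25/2 = 25/2; row 2: 20/3 = 20/3; row 3: 16/4 = 4; row 4: 27/3 = 9. Minimum is 4 at row 3 (s3 leaves); pivot element 4.
Pivot on row 3; the z-row RHS becomes 0 − (-5)·4 = 20.
Next entering variable (most negative z-row entry -7): x.
Ratio test on column x — row 1: 17/1 = 17; row 2: 8/3 = 8/3; row 3: entry 0 ≤ 0; row 4: 15/2 = 15/2. Minimum is 8/3 at row 2 (s2 leaves); pivot element 3.
After the second pivot the z-row RHS is 20 − (-7)·(8/3) = 116/3.

116/3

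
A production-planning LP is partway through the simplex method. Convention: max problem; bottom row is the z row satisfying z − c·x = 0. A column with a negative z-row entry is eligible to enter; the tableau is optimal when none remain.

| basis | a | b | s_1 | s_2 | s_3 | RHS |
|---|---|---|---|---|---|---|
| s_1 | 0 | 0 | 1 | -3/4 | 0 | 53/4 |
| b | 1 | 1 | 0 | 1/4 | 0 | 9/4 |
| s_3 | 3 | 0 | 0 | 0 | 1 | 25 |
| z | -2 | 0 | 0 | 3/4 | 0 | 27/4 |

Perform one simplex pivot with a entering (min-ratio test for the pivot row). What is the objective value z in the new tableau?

45/4

Ratio test on column a — row 1: entry 0 ≤ 0; row 2: (9/4)/1 = 9/4; row 3: 25/3 = 25/3. Minimum is 9/4 at row 2 (b leaves); pivot element 1.
Pivot on row 2; the z-row RHS becomes 27/4 − (-2)·(9/4) = 45/4.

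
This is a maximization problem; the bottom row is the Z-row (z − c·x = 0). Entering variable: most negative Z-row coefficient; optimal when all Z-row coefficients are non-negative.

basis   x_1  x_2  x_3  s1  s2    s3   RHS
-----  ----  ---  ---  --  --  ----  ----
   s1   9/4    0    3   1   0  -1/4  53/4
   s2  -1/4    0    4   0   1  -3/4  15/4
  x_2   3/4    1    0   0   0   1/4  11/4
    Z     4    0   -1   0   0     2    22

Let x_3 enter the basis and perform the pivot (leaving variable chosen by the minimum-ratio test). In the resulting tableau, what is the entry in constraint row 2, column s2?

1/4

Ratio test on column x_3 — row 1: (53/4)/3 = 53/12; row 2: (15/4)/4 = 15/16; row 3: entry 0 ≤ 0. Minimum is 15/16 at row 2 (s2 leaves); pivot element 4.
Divide row 2 by 4; eliminate column x_3 from the other rows.
In the new row 2, the s2 entry is the old entry divided by the pivot: 1/4 = 1/4.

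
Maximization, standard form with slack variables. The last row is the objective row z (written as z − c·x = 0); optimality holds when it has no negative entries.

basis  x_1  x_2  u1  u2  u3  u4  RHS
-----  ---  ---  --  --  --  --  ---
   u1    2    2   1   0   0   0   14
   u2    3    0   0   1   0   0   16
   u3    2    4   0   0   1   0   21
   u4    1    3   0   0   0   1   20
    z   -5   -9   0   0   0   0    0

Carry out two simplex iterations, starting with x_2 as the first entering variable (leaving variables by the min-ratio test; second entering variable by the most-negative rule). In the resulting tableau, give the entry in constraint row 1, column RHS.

Ratio test on column x_2 — row 1: 14/2 = 7; row 2: entry 0 ≤ 0; row 3: 21/4 = 21/4; row 4: 20/3 = 20/3. Minimum is 21/4 at row 3 (u3 leaves); pivot element 4.
Divide row 3 by 4; eliminate column x_2 from the other rows.
Second iteration: most negative z-row entry is -1/2 in column x_1, so x_1 enters.
Ratio test on column x_1 — row 1: (7/2)/1 = 7/2; row 2: 16/3 = 16/3; row 3: (21/4)/(1/2) = 21/2; row 4: entry -1/2 ≤ 0. Minimum is 7/2 at row 1 (u1 leaves); pivot element 1.
Divide row 1 by 1; eliminate column x_1 from the other rows.
After both pivots, the entry at constraint row 1, column RHS is 7/2.

7/2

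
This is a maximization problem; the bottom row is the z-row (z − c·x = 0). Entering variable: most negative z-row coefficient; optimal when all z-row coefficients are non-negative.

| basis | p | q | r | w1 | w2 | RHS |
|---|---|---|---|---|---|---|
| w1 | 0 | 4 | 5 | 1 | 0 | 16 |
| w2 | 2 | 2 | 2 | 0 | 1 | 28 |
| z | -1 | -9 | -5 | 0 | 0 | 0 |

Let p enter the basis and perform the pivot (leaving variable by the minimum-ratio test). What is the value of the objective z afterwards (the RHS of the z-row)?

Ratio test on column p — row 1: entry 0 ≤ 0; row 2: 28/2 = 14. Minimum is 14 at row 2 (w2 leaves); pivot element 2.
Pivot on row 2; the z-row RHS becomes 0 − (-1)·14 = 14.

14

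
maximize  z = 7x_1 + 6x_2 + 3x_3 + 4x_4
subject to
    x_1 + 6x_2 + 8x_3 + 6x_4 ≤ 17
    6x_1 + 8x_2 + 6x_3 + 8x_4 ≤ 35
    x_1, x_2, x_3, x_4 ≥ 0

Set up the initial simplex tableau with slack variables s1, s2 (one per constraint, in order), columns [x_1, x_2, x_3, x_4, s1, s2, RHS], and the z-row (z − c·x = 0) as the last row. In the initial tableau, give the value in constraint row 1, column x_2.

6

Constraint 1 has coefficient 6 on x_2.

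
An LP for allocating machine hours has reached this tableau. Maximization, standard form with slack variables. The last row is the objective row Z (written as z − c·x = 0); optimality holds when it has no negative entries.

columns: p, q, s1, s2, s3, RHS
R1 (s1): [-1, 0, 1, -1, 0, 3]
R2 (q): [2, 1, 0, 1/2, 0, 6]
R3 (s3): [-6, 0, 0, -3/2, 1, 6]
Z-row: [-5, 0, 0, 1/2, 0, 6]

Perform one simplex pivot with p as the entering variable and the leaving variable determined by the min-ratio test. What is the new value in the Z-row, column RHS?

21

Ratio test on column p — row 1: entry -1 ≤ 0; row 2: 6/2 = 3; row 3: entry -6 ≤ 0. Minimum is 3 at row 2 (q leaves); pivot element 2.
Divide row 2 by 2; eliminate column p from the other rows.
Z-row update in column RHS: 6 − (-5)·3 = 21.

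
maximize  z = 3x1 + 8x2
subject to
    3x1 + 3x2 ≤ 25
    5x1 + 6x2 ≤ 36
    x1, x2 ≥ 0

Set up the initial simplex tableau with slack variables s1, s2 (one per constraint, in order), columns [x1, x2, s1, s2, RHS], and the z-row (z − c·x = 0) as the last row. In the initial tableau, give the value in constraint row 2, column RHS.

The RHS of constraint 2 is b_2 = 36.

36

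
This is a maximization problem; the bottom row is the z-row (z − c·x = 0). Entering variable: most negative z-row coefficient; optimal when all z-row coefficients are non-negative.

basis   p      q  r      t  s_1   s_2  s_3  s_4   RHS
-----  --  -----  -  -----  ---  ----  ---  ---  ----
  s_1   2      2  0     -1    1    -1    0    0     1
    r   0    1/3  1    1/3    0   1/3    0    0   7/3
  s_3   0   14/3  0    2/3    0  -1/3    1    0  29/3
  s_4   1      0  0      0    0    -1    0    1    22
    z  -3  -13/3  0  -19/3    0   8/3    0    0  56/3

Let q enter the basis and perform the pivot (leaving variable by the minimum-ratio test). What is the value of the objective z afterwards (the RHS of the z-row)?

Ratio test on column q — row 1: 1/2 = 1/2; row 2: (7/3)/(1/3) = 7; row 3: (29/3)/(14/3) = 29/14; row 4: entry 0 ≤ 0. Minimum is 1/2 at row 1 (s_1 leaves); pivot element 2.
Pivot on row 1; the z-row RHS becomes 56/3 − (-13/3)·(1/2) = 125/6.

125/6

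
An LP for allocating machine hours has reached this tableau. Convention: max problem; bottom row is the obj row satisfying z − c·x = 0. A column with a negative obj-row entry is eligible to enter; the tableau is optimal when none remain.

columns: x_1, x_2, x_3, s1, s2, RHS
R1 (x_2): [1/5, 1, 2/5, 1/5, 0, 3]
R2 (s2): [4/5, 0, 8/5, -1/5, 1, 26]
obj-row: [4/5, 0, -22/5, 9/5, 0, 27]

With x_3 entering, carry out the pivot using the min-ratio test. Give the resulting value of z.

Ratio test on column x_3 — row 1: 3/(2/5) = 15/2; row 2: 26/(8/5) = 65/4. Minimum is 15/2 at row 1 (x_2 leaves); pivot element 2/5.
Pivot on row 1; the obj-row RHS becomes 27 − (-22/5)·(15/2) = 60.

60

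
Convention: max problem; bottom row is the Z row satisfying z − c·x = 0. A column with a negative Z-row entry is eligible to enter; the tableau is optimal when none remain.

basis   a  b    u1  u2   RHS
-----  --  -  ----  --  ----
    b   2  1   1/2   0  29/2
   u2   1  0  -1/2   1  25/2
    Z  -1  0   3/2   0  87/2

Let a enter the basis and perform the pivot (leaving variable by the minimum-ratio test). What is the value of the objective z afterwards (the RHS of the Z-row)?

Ratio test on column a — row 1: (29/2)/2 = 29/4; row 2: (25/2)/1 = 25/2. Minimum is 29/4 at row 1 (b leaves); pivot element 2.
Pivot on row 1; the Z-row RHS becomes 87/2 − (-1)·(29/4) = 203/4.

203/4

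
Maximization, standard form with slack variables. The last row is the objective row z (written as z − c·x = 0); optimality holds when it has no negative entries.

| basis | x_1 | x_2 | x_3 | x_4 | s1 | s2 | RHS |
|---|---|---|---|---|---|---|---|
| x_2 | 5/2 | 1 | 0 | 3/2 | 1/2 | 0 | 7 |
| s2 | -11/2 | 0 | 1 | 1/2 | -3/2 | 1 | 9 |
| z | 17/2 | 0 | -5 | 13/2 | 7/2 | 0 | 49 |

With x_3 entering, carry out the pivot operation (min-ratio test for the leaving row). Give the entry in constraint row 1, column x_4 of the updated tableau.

Ratio test on column x_3 — row 1: entry 0 ≤ 0; row 2: 9/1 = 9. Minimum is 9 at row 2 (s2 leaves); pivot element 1.
Divide row 2 by 1; eliminate column x_3 from the other rows.
Row 1 update in column x_4: 3/2 − 0·(1/2) = 3/2.

3/2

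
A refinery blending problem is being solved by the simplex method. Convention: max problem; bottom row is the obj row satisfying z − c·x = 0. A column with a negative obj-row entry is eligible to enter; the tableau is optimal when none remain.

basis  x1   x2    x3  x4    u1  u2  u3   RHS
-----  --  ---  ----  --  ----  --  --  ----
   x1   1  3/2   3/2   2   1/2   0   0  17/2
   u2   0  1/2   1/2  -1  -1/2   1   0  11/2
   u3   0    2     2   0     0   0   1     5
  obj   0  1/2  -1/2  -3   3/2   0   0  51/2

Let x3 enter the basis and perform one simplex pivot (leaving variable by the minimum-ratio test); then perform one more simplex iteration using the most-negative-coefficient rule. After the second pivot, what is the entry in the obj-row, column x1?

Ratio test on column x3 — row 1: (17/2)/(3/2) = 17/3; row 2: (11/2)/(1/2) = 11; row 3: 5/2 = 5/2. Minimum is 5/2 at row 3 (u3 leaves); pivot element 2.
Divide row 3 by 2; eliminate column x3 from the other rows.
Second iteration: most negative obj-row entry is -3 in column x4, so x4 enters.
Ratio test on column x4 — row 1: (19/4)/2 = 19/8; row 2: entry -1 ≤ 0; row 3: entry 0 ≤ 0. Minimum is 19/8 at row 1 (x1 leaves); pivot element 2.
Divide row 1 by 2; eliminate column x4 from the other rows.
After both pivots, the entry at the obj-row, column x1 is 3/2.

3/2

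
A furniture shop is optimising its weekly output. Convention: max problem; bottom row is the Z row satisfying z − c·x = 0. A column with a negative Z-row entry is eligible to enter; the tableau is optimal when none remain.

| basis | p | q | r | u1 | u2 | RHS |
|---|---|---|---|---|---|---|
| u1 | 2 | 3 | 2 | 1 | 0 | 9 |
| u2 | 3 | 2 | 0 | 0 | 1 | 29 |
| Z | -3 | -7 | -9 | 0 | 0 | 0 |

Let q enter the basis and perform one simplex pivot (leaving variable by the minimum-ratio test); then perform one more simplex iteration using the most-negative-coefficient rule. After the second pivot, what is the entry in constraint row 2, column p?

3

Ratio test on column q — row 1: 9/3 = 3; row 2: 29/2 = 29/2. Minimum is 3 at row 1 (u1 leaves); pivot element 3.
Divide row 1 by 3; eliminate column q from the other rows.
Second iteration: most negative Z-row entry is -13/3 in column r, so r enters.
Ratio test on column r — row 1: 3/(2/3) = 9/2; row 2: entry -4/3 ≤ 0. Minimum is 9/2 at row 1 (q leaves); pivot element 2/3.
Divide row 1 by 2/3; eliminate column r from the other rows.
After both pivots, the entry at constraint row 2, column p is 3.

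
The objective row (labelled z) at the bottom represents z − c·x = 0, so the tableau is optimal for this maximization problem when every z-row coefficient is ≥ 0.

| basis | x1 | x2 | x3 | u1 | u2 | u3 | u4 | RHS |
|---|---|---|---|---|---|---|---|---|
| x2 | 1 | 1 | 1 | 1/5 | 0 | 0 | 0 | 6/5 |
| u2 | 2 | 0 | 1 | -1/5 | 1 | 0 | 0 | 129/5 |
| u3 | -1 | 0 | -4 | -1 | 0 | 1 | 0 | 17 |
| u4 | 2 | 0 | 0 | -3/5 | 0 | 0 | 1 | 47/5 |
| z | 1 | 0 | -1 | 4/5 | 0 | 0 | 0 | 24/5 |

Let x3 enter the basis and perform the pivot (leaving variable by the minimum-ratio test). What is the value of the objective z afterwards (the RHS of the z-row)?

6

Ratio test on column x3 — row 1: (6/5)/1 = 6/5; row 2: (129/5)/1 = 129/5; row 3: entry -4 ≤ 0; row 4: entry 0 ≤ 0. Minimum is 6/5 at row 1 (x2 leaves); pivot element 1.
Pivot on row 1; the z-row RHS becomes 24/5 − (-1)·(6/5) = 6.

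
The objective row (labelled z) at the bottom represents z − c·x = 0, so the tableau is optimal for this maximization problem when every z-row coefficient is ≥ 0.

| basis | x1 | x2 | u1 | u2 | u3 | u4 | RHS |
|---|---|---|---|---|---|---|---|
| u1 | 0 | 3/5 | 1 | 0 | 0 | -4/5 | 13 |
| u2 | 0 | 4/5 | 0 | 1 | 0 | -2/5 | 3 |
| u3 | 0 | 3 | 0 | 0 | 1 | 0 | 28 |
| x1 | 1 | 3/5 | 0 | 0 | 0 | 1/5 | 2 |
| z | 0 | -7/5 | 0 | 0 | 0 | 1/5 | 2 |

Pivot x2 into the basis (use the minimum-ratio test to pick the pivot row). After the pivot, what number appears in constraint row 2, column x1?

Ratio test on column x2 — row 1: 13/(3/5) = 65/3; row 2: 3/(4/5) = 15/4; row 3: 28/3 = 28/3; row 4: 2/(3/5) = 10/3. Minimum is 10/3 at row 4 (x1 leaves); pivot element 3/5.
Divide row 4 by 3/5; eliminate column x2 from the other rows.
Row 2 update in column x1: 0 − (4/5)·(5/3) = -4/3.

-4/3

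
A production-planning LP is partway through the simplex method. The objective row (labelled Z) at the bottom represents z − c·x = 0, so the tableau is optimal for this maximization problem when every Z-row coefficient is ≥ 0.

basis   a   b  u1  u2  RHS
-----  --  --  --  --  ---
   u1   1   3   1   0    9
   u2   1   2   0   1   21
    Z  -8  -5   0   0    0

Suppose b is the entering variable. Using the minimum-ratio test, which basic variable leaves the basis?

u1

Column b entries and ratios — u1: 9/3 = 3; u2: 21/2 = 21/2.
Smallest ratio is 3 in the row of u1, so u1 leaves.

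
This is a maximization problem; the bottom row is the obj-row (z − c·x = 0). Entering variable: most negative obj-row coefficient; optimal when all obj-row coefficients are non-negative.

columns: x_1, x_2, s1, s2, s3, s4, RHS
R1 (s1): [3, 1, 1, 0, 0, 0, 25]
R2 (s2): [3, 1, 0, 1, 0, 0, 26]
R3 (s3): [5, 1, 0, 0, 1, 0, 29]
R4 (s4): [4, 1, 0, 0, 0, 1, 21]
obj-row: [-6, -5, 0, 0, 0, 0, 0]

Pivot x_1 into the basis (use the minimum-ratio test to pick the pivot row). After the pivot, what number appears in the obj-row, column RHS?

Ratio test on column x_1 — row 1: 25/3 = 25/3; row 2: 26/3 = 26/3; row 3: 29/5 = 29/5; row 4: 21/4 = 21/4. Minimum is 21/4 at row 4 (s4 leaves); pivot element 4.
Divide row 4 by 4; eliminate column x_1 from the other rows.
obj-row update in column RHS: 0 − (-6)·(21/4) = 63/2.

63/2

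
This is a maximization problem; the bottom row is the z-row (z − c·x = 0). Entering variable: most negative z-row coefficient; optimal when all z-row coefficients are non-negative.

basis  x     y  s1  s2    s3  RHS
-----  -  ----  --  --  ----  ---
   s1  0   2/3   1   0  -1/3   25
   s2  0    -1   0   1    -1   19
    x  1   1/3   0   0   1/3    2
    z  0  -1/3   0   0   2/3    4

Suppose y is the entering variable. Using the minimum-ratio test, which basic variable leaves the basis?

Column y entries and ratios — s1: 25/(2/3) = 75/2; s2: -1 ≤ 0, skip; x: 2/(1/3) = 6.
Smallest ratio is 6 in the row of x, so x leaves.

x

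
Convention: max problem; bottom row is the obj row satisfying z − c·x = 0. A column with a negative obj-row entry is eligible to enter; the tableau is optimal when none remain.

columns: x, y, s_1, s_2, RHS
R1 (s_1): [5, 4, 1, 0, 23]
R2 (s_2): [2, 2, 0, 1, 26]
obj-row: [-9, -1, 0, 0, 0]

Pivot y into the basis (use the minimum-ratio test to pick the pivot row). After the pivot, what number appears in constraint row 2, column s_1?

Ratio test on column y — row 1: 23/4 = 23/4; row 2: 26/2 = 13. Minimum is 23/4 at row 1 (s_1 leaves); pivot element 4.
Divide row 1 by 4; eliminate column y from the other rows.
Row 2 update in column s_1: 0 − 2·(1/4) = -1/2.

-1/2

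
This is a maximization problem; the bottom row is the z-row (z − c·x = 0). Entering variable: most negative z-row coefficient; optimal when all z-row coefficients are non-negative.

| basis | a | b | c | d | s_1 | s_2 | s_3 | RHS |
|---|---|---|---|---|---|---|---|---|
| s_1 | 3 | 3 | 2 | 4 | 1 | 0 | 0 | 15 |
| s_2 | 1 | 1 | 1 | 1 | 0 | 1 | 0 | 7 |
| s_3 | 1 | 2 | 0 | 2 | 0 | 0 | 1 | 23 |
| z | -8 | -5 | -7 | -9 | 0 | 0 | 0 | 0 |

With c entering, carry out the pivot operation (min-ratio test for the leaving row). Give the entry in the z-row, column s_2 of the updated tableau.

7

Ratio test on column c — row 1: 15/2 = 15/2; row 2: 7/1 = 7; row 3: entry 0 ≤ 0. Minimum is 7 at row 2 (s_2 leaves); pivot element 1.
Divide row 2 by 1; eliminate column c from the other rows.
z-row update in column s_2: 0 − (-7)·1 = 7.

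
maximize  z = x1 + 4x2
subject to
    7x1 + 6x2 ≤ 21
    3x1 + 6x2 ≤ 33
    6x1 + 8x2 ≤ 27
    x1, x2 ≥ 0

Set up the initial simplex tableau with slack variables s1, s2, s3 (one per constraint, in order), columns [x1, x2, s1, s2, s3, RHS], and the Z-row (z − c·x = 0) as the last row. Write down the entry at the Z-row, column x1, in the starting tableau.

The Z-row carries the negated objective coefficients: the x1 entry is -1.

-1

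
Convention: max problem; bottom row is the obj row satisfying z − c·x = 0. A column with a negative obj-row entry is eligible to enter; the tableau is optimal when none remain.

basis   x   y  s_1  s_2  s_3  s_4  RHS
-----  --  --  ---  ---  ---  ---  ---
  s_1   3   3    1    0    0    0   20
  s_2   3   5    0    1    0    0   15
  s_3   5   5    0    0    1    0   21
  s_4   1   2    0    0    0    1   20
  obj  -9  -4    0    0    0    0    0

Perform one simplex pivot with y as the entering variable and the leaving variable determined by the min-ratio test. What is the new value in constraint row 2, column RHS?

3

Ratio test on column y — row 1: 20/3 = 20/3; row 2: 15/5 = 3; row 3: 21/5 = 21/5; row 4: 20/2 = 10. Minimum is 3 at row 2 (s_2 leaves); pivot element 5.
Divide row 2 by 5; eliminate column y from the other rows.
In the new row 2, the RHS entry is the old entry divided by the pivot: 15/5 = 3.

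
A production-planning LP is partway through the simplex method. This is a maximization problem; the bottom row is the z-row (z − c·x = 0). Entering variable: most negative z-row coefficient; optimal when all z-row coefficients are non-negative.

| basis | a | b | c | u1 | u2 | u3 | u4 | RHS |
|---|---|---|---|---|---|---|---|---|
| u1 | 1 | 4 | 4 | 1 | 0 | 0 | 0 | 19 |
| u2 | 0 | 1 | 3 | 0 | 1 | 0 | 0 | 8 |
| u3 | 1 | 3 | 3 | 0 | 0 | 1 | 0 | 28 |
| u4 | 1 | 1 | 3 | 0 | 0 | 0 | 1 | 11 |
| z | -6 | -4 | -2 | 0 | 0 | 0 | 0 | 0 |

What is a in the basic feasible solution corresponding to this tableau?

0

a is not in the basis, so in the current basic feasible solution a = 0.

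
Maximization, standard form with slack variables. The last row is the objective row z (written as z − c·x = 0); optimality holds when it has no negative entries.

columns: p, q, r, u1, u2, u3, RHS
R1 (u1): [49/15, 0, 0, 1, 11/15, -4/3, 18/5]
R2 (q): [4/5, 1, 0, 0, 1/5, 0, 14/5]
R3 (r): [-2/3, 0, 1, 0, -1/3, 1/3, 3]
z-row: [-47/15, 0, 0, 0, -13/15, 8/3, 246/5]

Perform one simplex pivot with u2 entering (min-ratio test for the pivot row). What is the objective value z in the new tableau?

Ratio test on column u2 — row 1: (18/5)/(11/15) = 54/11; row 2: (14/5)/(1/5) = 14; row 3: entry -1/3 ≤ 0. Minimum is 54/11 at row 1 (u1 leaves); pivot element 11/15.
Pivot on row 1; the z-row RHS becomes 246/5 − (-13/15)·(54/11) = 588/11.

588/11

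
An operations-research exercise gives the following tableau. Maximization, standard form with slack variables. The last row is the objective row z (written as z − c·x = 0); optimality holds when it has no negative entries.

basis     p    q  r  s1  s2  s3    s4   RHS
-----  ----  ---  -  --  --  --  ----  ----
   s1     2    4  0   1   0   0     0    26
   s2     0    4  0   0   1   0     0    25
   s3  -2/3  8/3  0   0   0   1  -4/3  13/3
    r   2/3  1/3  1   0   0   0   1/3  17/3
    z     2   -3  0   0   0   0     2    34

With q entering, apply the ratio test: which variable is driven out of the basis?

Column q entries and ratios — s1: 26/4 = 13/2; s2: 25/4 = 25/4; s3: (13/3)/(8/3) = 13/8; r: (17/3)/(1/3) = 17.
Smallest ratio is 13/8 in the row of s3, so s3 leaves.

s3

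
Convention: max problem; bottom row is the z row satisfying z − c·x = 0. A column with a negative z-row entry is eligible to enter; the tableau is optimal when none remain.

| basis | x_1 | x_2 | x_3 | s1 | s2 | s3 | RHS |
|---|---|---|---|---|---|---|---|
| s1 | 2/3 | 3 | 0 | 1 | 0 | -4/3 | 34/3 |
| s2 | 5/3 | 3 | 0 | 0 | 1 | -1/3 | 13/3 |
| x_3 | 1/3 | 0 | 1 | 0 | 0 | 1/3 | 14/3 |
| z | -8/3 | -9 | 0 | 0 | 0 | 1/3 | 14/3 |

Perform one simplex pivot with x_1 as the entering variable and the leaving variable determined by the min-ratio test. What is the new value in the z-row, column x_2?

-21/5

Ratio test on column x_1 — row 1: (34/3)/(2/3) = 17; row 2: (13/3)/(5/3) = 13/5; row 3: (14/3)/(1/3) = 14. Minimum is 13/5 at row 2 (s2 leaves); pivot element 5/3.
Divide row 2 by 5/3; eliminate column x_1 from the other rows.
z-row update in column x_2: -9 − (-8/3)·(9/5) = -21/5.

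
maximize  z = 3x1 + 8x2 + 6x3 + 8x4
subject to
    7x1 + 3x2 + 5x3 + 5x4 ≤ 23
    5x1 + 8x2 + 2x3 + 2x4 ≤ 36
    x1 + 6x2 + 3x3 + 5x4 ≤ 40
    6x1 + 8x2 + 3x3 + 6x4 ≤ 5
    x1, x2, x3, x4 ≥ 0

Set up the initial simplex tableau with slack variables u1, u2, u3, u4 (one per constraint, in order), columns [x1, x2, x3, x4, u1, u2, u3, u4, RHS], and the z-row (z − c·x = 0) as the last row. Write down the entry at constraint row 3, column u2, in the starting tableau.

0

Slack u2 belongs to constraint 2; its column is the unit vector e_2, so the entry in row 3 is 0.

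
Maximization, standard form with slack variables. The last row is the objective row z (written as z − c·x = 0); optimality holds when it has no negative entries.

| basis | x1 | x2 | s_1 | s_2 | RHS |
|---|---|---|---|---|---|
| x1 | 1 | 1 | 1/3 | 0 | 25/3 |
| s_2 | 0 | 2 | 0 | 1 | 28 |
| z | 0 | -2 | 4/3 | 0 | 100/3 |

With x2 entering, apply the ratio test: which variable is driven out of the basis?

Column x2 entries and ratios — x1: (25/3)/1 = 25/3; s_2: 28/2 = 14.
Smallest ratio is 25/3 in the row of x1, so x1 leaves.

x1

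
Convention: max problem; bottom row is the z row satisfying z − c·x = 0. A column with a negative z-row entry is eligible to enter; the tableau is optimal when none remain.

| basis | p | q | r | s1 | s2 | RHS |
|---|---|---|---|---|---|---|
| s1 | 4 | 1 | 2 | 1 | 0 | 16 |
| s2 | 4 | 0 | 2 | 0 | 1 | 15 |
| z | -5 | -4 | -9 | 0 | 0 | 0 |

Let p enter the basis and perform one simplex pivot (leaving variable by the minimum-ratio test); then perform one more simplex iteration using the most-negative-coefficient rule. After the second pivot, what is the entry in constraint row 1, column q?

Ratio test on column p — row 1: 16/4 = 4; row 2: 15/4 = 15/4. Minimum is 15/4 at row 2 (s2 leaves); pivot element 4.
Divide row 2 by 4; eliminate column p from the other rows.
Second iteration: most negative z-row entry is -13/2 in column r, so r enters.
Ratio test on column r — row 1: entry 0 ≤ 0; row 2: (15/4)/(1/2) = 15/2. Minimum is 15/2 at row 2 (p leaves); pivot element 1/2.
Divide row 2 by 1/2; eliminate column r from the other rows.
After both pivots, the entry at constraint row 1, column q is 1.

1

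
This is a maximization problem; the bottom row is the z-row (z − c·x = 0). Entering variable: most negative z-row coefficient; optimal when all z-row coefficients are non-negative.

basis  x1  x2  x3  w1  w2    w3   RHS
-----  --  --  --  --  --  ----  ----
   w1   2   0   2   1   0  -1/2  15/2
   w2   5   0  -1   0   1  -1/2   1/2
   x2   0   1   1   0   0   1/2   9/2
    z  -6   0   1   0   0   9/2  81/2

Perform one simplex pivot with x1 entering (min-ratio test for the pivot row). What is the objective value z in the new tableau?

411/10

Ratio test on column x1 — row 1: (15/2)/2 = 15/4; row 2: (1/2)/5 = 1/10; row 3: entry 0 ≤ 0. Minimum is 1/10 at row 2 (w2 leaves); pivot element 5.
Pivot on row 2; the z-row RHS becomes 81/2 − (-6)·(1/10) = 411/10.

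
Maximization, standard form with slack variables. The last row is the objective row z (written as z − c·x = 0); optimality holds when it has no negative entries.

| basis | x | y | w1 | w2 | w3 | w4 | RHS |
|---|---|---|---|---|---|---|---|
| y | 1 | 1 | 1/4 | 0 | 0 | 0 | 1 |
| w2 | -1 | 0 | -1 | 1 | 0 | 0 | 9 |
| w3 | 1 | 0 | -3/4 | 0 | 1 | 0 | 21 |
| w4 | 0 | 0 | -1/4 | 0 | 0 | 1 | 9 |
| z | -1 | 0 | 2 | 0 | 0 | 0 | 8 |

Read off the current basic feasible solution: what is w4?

w4 is basic (row 4); its value is the RHS of that row, 9.

9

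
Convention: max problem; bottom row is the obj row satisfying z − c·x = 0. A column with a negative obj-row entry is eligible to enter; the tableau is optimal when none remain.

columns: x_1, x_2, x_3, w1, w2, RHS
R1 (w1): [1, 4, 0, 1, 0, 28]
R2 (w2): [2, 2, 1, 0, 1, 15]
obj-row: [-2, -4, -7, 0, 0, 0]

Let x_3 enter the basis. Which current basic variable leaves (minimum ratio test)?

Column x_3 entries and ratios — w1: 0 ≤ 0, skip; w2: 15/1 = 15.
Smallest ratio is 15 in the row of w2, so w2 leaves.

w2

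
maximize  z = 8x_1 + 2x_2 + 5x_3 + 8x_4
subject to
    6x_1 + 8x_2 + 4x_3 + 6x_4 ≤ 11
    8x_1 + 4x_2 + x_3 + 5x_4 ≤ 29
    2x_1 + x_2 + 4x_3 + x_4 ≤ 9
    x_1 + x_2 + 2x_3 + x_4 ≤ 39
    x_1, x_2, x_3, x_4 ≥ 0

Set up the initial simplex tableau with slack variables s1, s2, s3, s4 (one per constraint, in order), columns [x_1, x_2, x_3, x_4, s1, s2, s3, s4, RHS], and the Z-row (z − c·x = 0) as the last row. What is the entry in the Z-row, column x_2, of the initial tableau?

-2

The Z-row carries the negated objective coefficients: the x_2 entry is -2.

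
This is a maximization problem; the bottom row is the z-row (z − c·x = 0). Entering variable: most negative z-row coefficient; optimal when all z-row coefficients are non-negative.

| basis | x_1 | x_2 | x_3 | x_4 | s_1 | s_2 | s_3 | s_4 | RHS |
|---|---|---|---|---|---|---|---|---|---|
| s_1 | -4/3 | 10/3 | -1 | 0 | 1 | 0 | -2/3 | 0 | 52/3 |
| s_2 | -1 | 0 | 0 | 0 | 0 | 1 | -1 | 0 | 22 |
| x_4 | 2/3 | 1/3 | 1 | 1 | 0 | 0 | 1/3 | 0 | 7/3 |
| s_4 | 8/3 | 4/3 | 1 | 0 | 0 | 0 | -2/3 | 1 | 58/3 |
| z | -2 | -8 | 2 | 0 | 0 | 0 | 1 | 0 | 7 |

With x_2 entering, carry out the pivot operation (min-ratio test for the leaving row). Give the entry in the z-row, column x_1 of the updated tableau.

Ratio test on column x_2 — row 1: (52/3)/(10/3) = 26/5; row 2: entry 0 ≤ 0; row 3: (7/3)/(1/3) = 7; row 4: (58/3)/(4/3) = 29/2. Minimum is 26/5 at row 1 (s_1 leaves); pivot element 10/3.
Divide row 1 by 10/3; eliminate column x_2 from the other rows.
z-row update in column x_1: -2 − (-8)·(-2/5) = -26/5.

-26/5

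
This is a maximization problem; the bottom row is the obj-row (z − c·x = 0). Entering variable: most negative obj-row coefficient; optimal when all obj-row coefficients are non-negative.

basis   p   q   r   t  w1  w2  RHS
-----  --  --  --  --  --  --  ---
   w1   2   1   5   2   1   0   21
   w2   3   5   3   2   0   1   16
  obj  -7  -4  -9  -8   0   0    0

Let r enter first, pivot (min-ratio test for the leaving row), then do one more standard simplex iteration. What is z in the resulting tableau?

113/2

Ratio test on column r — row 1: 21/5 = 21/5; row 2: 16/3 = 16/3. Minimum is 21/5 at row 1 (w1 leaves); pivot element 5.
Pivot on row 1; the obj-row RHS becomes 0 − (-9)·(21/5) = 189/5.
Next entering variable (most negative obj-row entry -22/5): t.
Ratio test on column t — row 1: (21/5)/(2/5) = 21/2; row 2: (17/5)/(4/5) = 17/4. Minimum is 17/4 at row 2 (w2 leaves); pivot element 4/5.
After the second pivot the obj-row RHS is 189/5 − (-22/5)·(17/4) = 113/2.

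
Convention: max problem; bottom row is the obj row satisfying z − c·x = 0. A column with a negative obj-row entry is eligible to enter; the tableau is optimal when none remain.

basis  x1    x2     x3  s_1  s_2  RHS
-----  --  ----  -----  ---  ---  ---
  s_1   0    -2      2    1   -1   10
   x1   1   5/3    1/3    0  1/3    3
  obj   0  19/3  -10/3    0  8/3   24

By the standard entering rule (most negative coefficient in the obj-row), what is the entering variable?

x3

Negative obj-row entries: x3: -10/3.
The most negative is -10/3 in column x3, so x3 enters.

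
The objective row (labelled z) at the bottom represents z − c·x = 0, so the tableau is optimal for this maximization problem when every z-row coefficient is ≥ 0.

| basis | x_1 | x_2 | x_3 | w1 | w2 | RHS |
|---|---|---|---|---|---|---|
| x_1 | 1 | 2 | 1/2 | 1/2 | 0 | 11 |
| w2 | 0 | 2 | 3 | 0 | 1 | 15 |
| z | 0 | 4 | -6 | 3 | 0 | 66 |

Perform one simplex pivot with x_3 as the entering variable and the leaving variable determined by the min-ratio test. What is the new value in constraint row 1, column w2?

-1/6

Ratio test on column x_3 — row 1: 11/(1/2) = 22; row 2: 15/3 = 5. Minimum is 5 at row 2 (w2 leaves); pivot element 3.
Divide row 2 by 3; eliminate column x_3 from the other rows.
Row 1 update in column w2: 0 − (1/2)·(1/3) = -1/6.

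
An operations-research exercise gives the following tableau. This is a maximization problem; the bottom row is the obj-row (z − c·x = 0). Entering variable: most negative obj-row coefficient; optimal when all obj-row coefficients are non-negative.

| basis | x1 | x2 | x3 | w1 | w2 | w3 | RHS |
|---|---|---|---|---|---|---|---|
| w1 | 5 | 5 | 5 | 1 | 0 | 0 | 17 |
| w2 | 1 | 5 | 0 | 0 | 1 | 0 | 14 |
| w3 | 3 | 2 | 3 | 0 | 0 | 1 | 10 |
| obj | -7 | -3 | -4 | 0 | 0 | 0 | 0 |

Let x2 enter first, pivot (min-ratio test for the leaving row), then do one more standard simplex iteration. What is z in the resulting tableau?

Ratio test on column x2 — row 1: 17/5 = 17/5; row 2: 14/5 = 14/5; row 3: 10/2 = 5. Minimum is 14/5 at row 2 (w2 leaves); pivot element 5.
Pivot on row 2; the obj-row RHS becomes 0 − (-3)·(14/5) = 42/5.
Next entering variable (most negative obj-row entry -32/5): x1.
Ratio test on column x1 — row 1: 3/4 = 3/4; row 2: (14/5)/(1/5) = 14; row 3: (22/5)/(13/5) = 22/13. Minimum is 3/4 at row 1 (w1 leaves); pivot element 4.
After the second pivot the obj-row RHS is 42/5 − (-32/5)·(3/4) = 66/5.

66/5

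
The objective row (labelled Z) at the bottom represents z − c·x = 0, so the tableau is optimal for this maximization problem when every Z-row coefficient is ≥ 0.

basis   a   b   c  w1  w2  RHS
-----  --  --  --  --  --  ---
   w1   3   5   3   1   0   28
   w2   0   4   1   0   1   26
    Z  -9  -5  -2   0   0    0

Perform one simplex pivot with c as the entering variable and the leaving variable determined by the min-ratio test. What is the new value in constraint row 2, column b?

Ratio test on column c — row 1: 28/3 = 28/3; row 2: 26/1 = 26. Minimum is 28/3 at row 1 (w1 leaves); pivot element 3.
Divide row 1 by 3; eliminate column c from the other rows.
Row 2 update in column b: 4 − 1·(5/3) = 7/3.

7/3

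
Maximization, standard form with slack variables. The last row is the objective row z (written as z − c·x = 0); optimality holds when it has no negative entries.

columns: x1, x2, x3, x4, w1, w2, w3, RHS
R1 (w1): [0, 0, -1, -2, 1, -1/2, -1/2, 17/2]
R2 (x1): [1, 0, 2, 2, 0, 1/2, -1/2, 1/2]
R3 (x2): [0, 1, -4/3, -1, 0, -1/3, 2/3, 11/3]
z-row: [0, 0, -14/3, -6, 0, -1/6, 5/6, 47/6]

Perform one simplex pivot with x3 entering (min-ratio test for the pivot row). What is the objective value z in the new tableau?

9

Ratio test on column x3 — row 1: entry -1 ≤ 0; row 2: (1/2)/2 = 1/4; row 3: entry -4/3 ≤ 0. Minimum is 1/4 at row 2 (x1 leaves); pivot element 2.
Pivot on row 2; the z-row RHS becomes 47/6 − (-14/3)·(1/4) = 9.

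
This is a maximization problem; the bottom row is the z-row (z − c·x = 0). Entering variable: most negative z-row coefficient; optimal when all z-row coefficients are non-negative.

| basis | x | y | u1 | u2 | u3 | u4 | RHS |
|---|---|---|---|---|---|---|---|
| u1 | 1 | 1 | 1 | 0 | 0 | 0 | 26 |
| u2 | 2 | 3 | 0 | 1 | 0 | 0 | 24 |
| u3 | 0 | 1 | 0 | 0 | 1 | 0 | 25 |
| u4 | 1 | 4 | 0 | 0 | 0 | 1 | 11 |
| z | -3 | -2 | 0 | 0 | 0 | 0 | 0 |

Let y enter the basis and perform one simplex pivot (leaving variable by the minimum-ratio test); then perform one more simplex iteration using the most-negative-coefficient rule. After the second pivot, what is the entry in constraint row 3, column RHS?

25

Ratio test on column y — row 1: 26/1 = 26; row 2: 24/3 = 8; row 3: 25/1 = 25; row 4: 11/4 = 11/4. Minimum is 11/4 at row 4 (u4 leaves); pivot element 4.
Divide row 4 by 4; eliminate column y from the other rows.
Second iteration: most negative z-row entry is -5/2 in column x, so x enters.
Ratio test on column x — row 1: (93/4)/(3/4) = 31; row 2: (63/4)/(5/4) = 63/5; row 3: entry -1/4 ≤ 0; row 4: (11/4)/(1/4) = 11. Minimum is 11 at row 4 (y leaves); pivot element 1/4.
Divide row 4 by 1/4; eliminate column x from the other rows.
After both pivots, the entry at constraint row 3, column RHS is 25.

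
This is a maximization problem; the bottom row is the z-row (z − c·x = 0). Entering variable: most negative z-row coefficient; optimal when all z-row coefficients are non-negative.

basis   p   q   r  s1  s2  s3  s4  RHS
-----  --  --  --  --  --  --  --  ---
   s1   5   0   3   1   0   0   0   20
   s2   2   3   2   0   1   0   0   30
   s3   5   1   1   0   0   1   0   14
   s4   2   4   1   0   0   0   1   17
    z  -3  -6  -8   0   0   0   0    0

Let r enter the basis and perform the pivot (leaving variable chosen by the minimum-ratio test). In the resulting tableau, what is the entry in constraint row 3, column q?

Ratio test on column r — row 1: 20/3 = 20/3; row 2: 30/2 = 15; row 3: 14/1 = 14; row 4: 17/1 = 17. Minimum is 20/3 at row 1 (s1 leaves); pivot element 3.
Divide row 1 by 3; eliminate column r from the other rows.
Row 3 update in column q: 1 − 1·0 = 1.

1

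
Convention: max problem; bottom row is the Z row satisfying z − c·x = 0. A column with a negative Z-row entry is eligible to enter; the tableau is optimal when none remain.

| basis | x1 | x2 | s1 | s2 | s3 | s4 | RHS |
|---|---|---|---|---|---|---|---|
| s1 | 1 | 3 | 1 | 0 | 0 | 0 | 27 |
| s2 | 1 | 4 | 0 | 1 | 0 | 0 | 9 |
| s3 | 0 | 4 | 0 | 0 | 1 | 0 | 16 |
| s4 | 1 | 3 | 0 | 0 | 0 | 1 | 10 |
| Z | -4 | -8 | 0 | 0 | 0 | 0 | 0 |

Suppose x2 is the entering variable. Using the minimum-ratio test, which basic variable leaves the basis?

s2

Column x2 entries and ratios — s1: 27/3 = 9; s2: 9/4 = 9/4; s3: 16/4 = 4; s4: 10/3 = 10/3.
Smallest ratio is 9/4 in the row of s2, so s2 leaves.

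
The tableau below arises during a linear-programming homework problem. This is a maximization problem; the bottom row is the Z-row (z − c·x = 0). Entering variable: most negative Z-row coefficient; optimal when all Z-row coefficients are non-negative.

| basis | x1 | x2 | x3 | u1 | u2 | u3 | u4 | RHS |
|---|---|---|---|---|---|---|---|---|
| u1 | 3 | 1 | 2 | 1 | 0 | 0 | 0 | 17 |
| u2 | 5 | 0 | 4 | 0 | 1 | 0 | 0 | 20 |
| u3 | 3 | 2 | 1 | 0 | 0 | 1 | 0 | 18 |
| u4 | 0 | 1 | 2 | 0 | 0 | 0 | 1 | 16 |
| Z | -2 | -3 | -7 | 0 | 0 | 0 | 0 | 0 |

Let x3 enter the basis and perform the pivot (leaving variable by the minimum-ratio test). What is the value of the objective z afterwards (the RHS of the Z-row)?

35

Ratio test on column x3 — row 1: 17/2 = 17/2; row 2: 20/4 = 5; row 3: 18/1 = 18; row 4: 16/2 = 8. Minimum is 5 at row 2 (u2 leaves); pivot element 4.
Pivot on row 2; the Z-row RHS becomes 0 − (-7)·5 = 35.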